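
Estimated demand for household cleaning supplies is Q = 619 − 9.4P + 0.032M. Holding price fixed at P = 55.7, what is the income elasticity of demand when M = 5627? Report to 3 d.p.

0.654

At P = 55.7, M = 5627: Q = 275.484.
Holding P constant, ∂Q/∂M = 0.032.
η_M = (∂Q/∂M)·(M/Q) = 0.032 × (5627/275.484) = 0.654.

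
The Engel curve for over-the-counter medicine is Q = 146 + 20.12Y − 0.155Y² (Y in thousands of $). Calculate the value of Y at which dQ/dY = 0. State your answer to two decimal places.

64.90

dQ/dY = 20.12 − 0.31Y.
The good is inferior where dQ/dY < 0. Setting dQ/dY = 0 gives Y = 20.12 / 0.31 = 64.90.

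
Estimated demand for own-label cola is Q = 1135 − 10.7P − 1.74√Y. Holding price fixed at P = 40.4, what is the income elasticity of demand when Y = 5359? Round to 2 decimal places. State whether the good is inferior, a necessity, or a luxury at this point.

-0.11 (inferior good)

At P = 40.4, Y = 5359: Q = 575.343.
Holding P constant, ∂Q/∂Y = -1.74/(2√Y) = -0.0118844.
η_Y = (∂Q/∂Y)·(Y/Q) = -0.0118844 × (5359/575.343) = -0.11.
Since η < 0, this is an inferior good.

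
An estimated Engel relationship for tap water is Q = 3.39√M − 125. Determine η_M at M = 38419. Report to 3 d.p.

At M = 38419: Q = 539.466.
dQ/dM = 3.39/(2√M) = 0.00864762 at this income.
η = (dQ/dM)·(M/Q) = 0.00864762 × (38419/539.466) = 0.616.

0.616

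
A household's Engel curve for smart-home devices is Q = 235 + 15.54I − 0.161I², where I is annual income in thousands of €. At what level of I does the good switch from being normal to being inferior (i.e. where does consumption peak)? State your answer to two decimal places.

dQ/dI = 15.54 − 0.322I.
The good is inferior where dQ/dI < 0. Setting dQ/dI = 0 gives I = 15.54 / 0.322 = 48.26.

48.26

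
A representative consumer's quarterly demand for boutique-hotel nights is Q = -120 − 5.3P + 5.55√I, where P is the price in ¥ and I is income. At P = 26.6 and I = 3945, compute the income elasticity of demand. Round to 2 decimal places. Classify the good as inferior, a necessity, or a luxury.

At P = 26.6, I = 3945: Q = 87.611.
Holding P constant, ∂Q/∂I = 5.55/(2√I) = 0.0441814.
η_I = (∂Q/∂I)·(I/Q) = 0.0441814 × (3945/87.611) = 1.99.
Since η > 1, this is a luxury.

1.99 (luxury)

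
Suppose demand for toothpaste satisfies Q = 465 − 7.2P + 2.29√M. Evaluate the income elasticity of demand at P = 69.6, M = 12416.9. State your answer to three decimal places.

0.582

At P = 69.6, M = 12416.9: Q = 219.057.
Holding P constant, ∂Q/∂M = 2.29/(2√M) = 0.0102754.
η_M = (∂Q/∂M)·(M/Q) = 0.0102754 × (12416.9/219.057) = 0.582.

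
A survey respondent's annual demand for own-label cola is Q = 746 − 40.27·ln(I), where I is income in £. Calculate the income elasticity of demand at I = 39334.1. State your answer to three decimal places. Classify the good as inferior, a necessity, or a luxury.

-0.126 (inferior good)

At I = 39334.1: Q = 319.950.
dQ/dI = -40.27/I = -0.00102379 at this income.
η = (dQ/dI)·(I/Q) = -0.00102379 × (39334.1/319.950) = -0.126.
Since η < 0, the good is an inferior good.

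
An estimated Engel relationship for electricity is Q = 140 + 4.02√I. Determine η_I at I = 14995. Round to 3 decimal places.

At I = 14995: Q = 632.265.
dQ/dI = 4.02/(2√I) = 0.0164143 at this income.
η = (dQ/dI)·(I/Q) = 0.0164143 × (14995/632.265) = 0.389.

0.389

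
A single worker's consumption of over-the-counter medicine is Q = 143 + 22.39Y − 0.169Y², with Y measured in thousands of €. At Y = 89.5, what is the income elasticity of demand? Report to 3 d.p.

-0.887

At Y = 89.5: Q = 793.1727.
dQ/dY = 22.39 − 0.338Y = -7.86100.
η = (dQ/dY)·(Y/Q) = -7.86100 × (89.5/793.1727) = -0.887.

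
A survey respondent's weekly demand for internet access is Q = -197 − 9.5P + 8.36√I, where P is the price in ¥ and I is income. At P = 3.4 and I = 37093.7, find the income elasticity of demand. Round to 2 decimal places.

0.58

At P = 3.4, I = 37093.7: Q = 1380.813.
Holding P constant, ∂Q/∂I = 8.36/(2√I) = 0.0217033.
η_I = (∂Q/∂I)·(I/Q) = 0.0217033 × (37093.7/1380.813) = 0.58.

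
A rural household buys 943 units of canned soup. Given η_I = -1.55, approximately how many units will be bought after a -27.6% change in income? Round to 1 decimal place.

1346.4

%ΔQ ≈ η × %ΔI = -1.55 × (-27.6%) = 42.78%.
New Q ≈ 943 × (1 + 0.4278) = 1346.4.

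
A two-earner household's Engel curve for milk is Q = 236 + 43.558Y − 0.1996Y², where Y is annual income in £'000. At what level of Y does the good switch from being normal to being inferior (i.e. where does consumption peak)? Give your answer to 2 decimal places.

109.11

dQ/dY = 43.558 − 0.3992Y.
The good is inferior where dQ/dY < 0. Setting dQ/dY = 0 gives Y = 43.558 / 0.3992 = 109.11.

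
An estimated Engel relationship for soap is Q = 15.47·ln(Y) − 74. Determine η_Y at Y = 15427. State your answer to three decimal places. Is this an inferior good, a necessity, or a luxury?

At Y = 15427: Q = 75.191.
dQ/dY = 15.47/Y = 0.00100279 at this income.
η = (dQ/dY)·(Y/Q) = 0.00100279 × (15427/75.191) = 0.206.
Since 0 < η < 1, the good is a necessity.

0.206 (necessity)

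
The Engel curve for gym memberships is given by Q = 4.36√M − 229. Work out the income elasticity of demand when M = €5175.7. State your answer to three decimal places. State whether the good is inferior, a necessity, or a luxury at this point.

1.852 (luxury)

At M = 5175.7: Q = 84.669.
dQ/dM = 4.36/(2√M) = 0.030302 at this income.
η = (dQ/dM)·(M/Q) = 0.030302 × (5175.7/84.669) = 1.852.
Since η > 1, the good is a luxury.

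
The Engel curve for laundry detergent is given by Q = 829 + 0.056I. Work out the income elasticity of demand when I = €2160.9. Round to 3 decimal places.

0.127

At I = 2160.9: Q = 950.010.
dQ/dI = 0.056.
η = (dQ/dI)·(I/Q) = 0.056 × (2160.9/950.010) = 0.127.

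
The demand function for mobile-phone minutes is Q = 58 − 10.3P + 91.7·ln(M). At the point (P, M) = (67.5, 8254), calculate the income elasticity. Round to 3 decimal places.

0.483

At P = 67.5, M = 8254: Q = 189.742.
Holding P constant, ∂Q/∂M = 91.7/M = 0.0111098.
η_M = (∂Q/∂M)·(M/Q) = 0.0111098 × (8254/189.742) = 0.483.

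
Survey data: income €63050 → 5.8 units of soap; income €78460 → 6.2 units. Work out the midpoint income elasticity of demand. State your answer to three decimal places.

0.306

ΔQ = 6.2 − 5.8 = 0.4; midpoint Q̄ = (5.8 + 6.2)/2 = 6.
ΔI = 78460 − 63050 = 15410; midpoint Ī = (63050 + 78460)/2 = 70755.
η = (ΔQ/Q̄) ÷ (ΔI/Ī) = (0.4/6) ÷ (15410/70755) = 0.306.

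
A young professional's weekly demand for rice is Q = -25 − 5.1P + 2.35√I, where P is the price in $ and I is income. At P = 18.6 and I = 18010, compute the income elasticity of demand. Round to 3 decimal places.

At P = 18.6, I = 18010: Q = 195.513.
Holding P constant, ∂Q/∂I = 2.35/(2√I) = 0.0087555.
η_I = (∂Q/∂I)·(I/Q) = 0.0087555 × (18010/195.513) = 0.807.

0.807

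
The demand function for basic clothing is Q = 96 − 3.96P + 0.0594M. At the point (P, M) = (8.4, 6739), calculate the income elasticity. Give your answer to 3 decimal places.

At P = 8.4, M = 6739: Q = 463.033.
Holding P constant, ∂Q/∂M = 0.0594.
η_M = (∂Q/∂M)·(M/Q) = 0.0594 × (6739/463.033) = 0.865.

0.865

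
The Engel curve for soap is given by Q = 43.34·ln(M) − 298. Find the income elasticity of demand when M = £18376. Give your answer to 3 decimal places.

0.340

At M = 18376: Q = 127.547.
dQ/dM = 43.34/M = 0.00235851 at this income.
η = (dQ/dM)·(M/Q) = 0.00235851 × (18376/127.547) = 0.340.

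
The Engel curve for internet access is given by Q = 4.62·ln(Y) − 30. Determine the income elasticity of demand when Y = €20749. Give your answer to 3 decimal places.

0.290

At Y = 20749: Q = 15.924.
dQ/dY = 4.62/Y = 0.000222661 at this income.
η = (dQ/dY)·(Y/Q) = 0.000222661 × (20749/15.924) = 0.290.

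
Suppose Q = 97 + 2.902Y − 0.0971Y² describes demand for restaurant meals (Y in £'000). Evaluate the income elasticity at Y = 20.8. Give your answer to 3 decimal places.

-0.205

At Y = 20.8: Q = 115.3523.
dQ/dY = 2.902 − 0.1942Y = -1.13736.
η = (dQ/dY)·(Y/Q) = -1.13736 × (20.8/115.3523) = -0.205.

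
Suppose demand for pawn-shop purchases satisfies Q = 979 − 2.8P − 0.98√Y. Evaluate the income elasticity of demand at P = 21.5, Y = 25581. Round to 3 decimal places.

At P = 21.5, Y = 25581: Q = 762.058.
Holding P constant, ∂Q/∂Y = -0.98/(2√Y) = -0.00306364.
η_Y = (∂Q/∂Y)·(Y/Q) = -0.00306364 × (25581/762.058) = -0.103.

-0.103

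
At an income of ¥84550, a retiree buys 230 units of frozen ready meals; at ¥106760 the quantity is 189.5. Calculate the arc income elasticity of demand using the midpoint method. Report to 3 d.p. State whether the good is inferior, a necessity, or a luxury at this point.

-0.832 (inferior good)

ΔQ = 189.5 − 230 = -40.5; midpoint Q̄ = (230 + 189.5)/2 = 209.75.
ΔI = 106760 − 84550 = 22210; midpoint Ī = (84550 + 106760)/2 = 95655.
η = (ΔQ/Q̄) ÷ (ΔI/Ī) = (-40.5/209.75) ÷ (22210/95655) = -0.832.
η < 0 ⇒ inferior good.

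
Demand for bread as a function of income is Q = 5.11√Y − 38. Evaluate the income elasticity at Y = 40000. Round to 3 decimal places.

At Y = 40000: Q = 984.000.
dQ/dY = 5.11/(2√Y) = 0.012775 at this income.
η = (dQ/dY)·(Y/Q) = 0.012775 × (40000/984.000) = 0.519.

0.519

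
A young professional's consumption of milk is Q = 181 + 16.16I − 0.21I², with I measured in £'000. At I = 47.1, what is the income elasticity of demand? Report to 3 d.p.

-0.358

At I = 47.1: Q = 476.2699.
dQ/dI = 16.16 − 0.42I = -3.62200.
η = (dQ/dI)·(I/Q) = -3.62200 × (47.1/476.2699) = -0.358.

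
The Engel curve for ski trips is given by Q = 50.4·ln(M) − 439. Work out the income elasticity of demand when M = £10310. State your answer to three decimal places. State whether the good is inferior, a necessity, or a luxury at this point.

At M = 10310: Q = 26.740.
dQ/dM = 50.4/M = 0.00488846 at this income.
η = (dQ/dM)·(M/Q) = 0.00488846 × (10310/26.740) = 1.885.
Since η > 1, the good is a luxury.

1.885 (luxury)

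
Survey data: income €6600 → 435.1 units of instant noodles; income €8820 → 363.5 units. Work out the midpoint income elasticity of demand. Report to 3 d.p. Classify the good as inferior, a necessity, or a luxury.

-0.623 (inferior good)

ΔQ = 363.5 − 435.1 = -71.6; midpoint Q̄ = (435.1 + 363.5)/2 = 399.3.
ΔI = 8820 − 6600 = 2220; midpoint Ī = (6600 + 8820)/2 = 7710.
η = (ΔQ/Q̄) ÷ (ΔI/Ī) = (-71.6/399.3) ÷ (2220/7710) = -0.623.
η < 0 ⇒ inferior good.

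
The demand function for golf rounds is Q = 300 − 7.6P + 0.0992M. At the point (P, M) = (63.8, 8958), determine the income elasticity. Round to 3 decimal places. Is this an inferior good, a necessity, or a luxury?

1.263 (luxury)

At P = 63.8, M = 8958: Q = 703.754.
Holding P constant, ∂Q/∂M = 0.0992.
η_M = (∂Q/∂M)·(M/Q) = 0.0992 × (8958/703.754) = 1.263.
Since η > 1, this is a luxury.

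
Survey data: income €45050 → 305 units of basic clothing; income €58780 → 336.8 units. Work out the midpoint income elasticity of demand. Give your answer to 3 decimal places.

ΔQ = 336.8 − 305 = 31.8; midpoint Q̄ = (305 + 336.8)/2 = 320.9.
ΔI = 58780 − 45050 = 13730; midpoint Ī = (45050 + 58780)/2 = 51915.
η = (ΔQ/Q̄) ÷ (ΔI/Ī) = (31.8/320.9) ÷ (13730/51915) = 0.375.

0.375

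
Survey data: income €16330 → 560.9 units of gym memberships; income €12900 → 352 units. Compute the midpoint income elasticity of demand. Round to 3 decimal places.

1.950

ΔQ = 352 − 560.9 = -208.9; midpoint Q̄ = (560.9 + 352)/2 = 456.45.
ΔI = 12900 − 16330 = -3430; midpoint Ī = (16330 + 12900)/2 = 14615.
η = (ΔQ/Q̄) ÷ (ΔI/Ī) = (-208.9/456.45) ÷ (-3430/14615) = 1.950.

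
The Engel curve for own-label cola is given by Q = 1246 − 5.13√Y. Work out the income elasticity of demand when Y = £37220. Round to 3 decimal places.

At Y = 37220: Q = 256.295.
dQ/dY = -5.13/(2√Y) = -0.0132953 at this income.
η = (dQ/dY)·(Y/Q) = -0.0132953 × (37220/256.295) = -1.931.

-1.931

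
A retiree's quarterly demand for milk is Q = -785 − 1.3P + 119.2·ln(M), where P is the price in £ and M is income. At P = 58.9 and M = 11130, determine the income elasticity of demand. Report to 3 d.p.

At P = 58.9, M = 11130: Q = 249.064.
Holding P constant, ∂Q/∂M = 119.2/M = 0.0107098.
η_M = (∂Q/∂M)·(M/Q) = 0.0107098 × (11130/249.064) = 0.479.

0.479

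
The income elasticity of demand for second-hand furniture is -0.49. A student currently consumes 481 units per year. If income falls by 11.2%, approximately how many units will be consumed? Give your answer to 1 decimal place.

507.4

%ΔQ ≈ η × %ΔI = -0.49 × (-11.2%) = 5.488%.
New Q ≈ 481 × (1 + 0.05488) = 507.4.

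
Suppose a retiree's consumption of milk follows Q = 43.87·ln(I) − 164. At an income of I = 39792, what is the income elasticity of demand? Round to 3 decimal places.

0.146

At I = 39792: Q = 300.646.
dQ/dI = 43.87/I = 0.00110248 at this income.
η = (dQ/dI)·(I/Q) = 0.00110248 × (39792/300.646) = 0.146.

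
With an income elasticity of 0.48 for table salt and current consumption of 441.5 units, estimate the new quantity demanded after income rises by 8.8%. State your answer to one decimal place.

%ΔQ ≈ η × %ΔI = 0.48 × 8.8% = 4.224%.
New Q ≈ 441.5 × (1 + 0.04224) = 460.1.

460.1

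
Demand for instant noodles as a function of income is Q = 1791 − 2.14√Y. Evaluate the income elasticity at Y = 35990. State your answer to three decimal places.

At Y = 35990: Q = 1385.020.
dQ/dY = -2.14/(2√Y) = -0.00564018 at this income.
η = (dQ/dY)·(Y/Q) = -0.00564018 × (35990/1385.020) = -0.147.

-0.147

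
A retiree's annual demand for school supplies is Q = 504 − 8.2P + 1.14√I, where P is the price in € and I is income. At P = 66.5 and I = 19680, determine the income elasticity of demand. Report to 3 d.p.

At P = 66.5, I = 19680: Q = 118.625.
Holding P constant, ∂Q/∂I = 1.14/(2√I) = 0.00406314.
η_I = (∂Q/∂I)·(I/Q) = 0.00406314 × (19680/118.625) = 0.674.

0.674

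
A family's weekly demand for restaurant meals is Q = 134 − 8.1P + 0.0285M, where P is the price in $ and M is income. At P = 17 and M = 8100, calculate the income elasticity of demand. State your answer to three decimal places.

1.016

At P = 17, M = 8100: Q = 227.150.
Holding P constant, ∂Q/∂M = 0.0285.
η_M = (∂Q/∂M)·(M/Q) = 0.0285 × (8100/227.150) = 1.016.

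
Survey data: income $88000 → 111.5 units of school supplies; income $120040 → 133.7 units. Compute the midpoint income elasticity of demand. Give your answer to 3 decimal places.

ΔQ = 133.7 − 111.5 = 22.2; midpoint Q̄ = (111.5 + 133.7)/2 = 122.6.
ΔI = 120040 − 88000 = 32040; midpoint Ī = (88000 + 120040)/2 = 104020.
η = (ΔQ/Q̄) ÷ (ΔI/Ī) = (22.2/122.6) ÷ (32040/104020) = 0.588.

0.588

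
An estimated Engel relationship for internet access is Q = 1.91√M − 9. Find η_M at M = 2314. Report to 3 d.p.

0.554

At M = 2314: Q = 82.879.
dQ/dM = 1.91/(2√M) = 0.0198528 at this income.
η = (dQ/dM)·(M/Q) = 0.0198528 × (2314/82.879) = 0.554.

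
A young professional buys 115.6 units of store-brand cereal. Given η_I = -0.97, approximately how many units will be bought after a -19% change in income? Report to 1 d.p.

136.9

%ΔQ ≈ η × %ΔI = -0.97 × (-19%) = 18.43%.
New Q ≈ 115.6 × (1 + 0.1843) = 136.9.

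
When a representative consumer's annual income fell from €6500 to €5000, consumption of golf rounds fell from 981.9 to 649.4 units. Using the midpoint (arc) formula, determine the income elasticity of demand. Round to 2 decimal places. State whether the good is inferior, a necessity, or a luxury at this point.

1.56 (luxury)

ΔQ = 649.4 − 981.9 = -332.5; midpoint Q̄ = (981.9 + 649.4)/2 = 815.65.
ΔI = 5000 − 6500 = -1500; midpoint Ī = (6500 + 5000)/2 = 5750.
η = (ΔQ/Q̄) ÷ (ΔI/Ī) = (-332.5/815.65) ÷ (-1500/5750) = 1.56.
η > 1 ⇒ luxury.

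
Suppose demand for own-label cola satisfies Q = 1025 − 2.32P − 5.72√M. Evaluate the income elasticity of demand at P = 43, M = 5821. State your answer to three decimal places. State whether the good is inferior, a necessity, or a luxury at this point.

At P = 43, M = 5821: Q = 488.830.
Holding P constant, ∂Q/∂M = -5.72/(2√M) = -0.0374858.
η_M = (∂Q/∂M)·(M/Q) = -0.0374858 × (5821/488.830) = -0.446.
Since η < 0, this is an inferior good.

-0.446 (inferior good)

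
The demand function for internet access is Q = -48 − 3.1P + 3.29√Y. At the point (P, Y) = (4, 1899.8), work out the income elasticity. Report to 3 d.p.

At P = 4, Y = 1899.8: Q = 83.000.
Holding P constant, ∂Q/∂Y = 3.29/(2√Y) = 0.0377409.
η_Y = (∂Q/∂Y)·(Y/Q) = 0.0377409 × (1899.8/83.000) = 0.864.

0.864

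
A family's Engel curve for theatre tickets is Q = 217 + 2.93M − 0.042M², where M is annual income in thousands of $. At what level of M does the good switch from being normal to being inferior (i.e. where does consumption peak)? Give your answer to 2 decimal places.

dQ/dM = 2.93 − 0.084M.
The good is inferior where dQ/dM < 0. Setting dQ/dM = 0 gives M = 2.93 / 0.084 = 34.88.

34.88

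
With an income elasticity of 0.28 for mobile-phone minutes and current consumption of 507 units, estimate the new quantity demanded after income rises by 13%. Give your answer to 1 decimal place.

%ΔQ ≈ η × %ΔI = 0.28 × 13% = 3.64%.
New Q ≈ 507 × (1 + 0.0364) = 525.5.

525.5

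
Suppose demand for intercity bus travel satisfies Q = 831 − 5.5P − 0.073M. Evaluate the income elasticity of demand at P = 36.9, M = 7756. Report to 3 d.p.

At P = 36.9, M = 7756: Q = 61.862.
Holding P constant, ∂Q/∂M = −0.073.
η_M = (∂Q/∂M)·(M/Q) = -0.073 × (7756/61.862) = -9.152.

-9.152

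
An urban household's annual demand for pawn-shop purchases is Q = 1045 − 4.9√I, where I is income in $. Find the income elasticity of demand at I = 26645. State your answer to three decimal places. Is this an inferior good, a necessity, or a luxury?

-1.631 (inferior good)

At I = 26645: Q = 245.158.
dQ/dI = -4.9/(2√I) = -0.0150092 at this income.
η = (dQ/dI)·(I/Q) = -0.0150092 × (26645/245.158) = -1.631.
Since η < 0, the good is an inferior good.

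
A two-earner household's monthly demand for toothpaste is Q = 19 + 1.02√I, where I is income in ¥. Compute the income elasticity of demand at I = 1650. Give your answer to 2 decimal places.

0.34

At I = 1650: Q = 60.433.
dQ/dI = 1.02/(2√I) = 0.0125553 at this income.
η = (dQ/dI)·(I/Q) = 0.0125553 × (1650/60.433) = 0.34.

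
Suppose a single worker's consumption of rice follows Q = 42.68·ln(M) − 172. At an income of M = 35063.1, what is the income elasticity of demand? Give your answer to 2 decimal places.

0.16

At M = 35063.1: Q = 274.642.
dQ/dM = 42.68/M = 0.00121723 at this income.
η = (dQ/dM)·(M/Q) = 0.00121723 × (35063.1/274.642) = 0.16.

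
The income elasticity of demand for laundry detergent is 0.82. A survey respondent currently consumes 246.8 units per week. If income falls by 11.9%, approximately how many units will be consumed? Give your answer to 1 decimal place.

%ΔQ ≈ η × %ΔI = 0.82 × (-11.9%) = -9.758%.
New Q ≈ 246.8 × (1 − 0.09758) = 222.7.

222.7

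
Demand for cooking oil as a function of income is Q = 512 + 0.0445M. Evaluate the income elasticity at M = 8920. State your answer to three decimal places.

0.437

At M = 8920: Q = 908.940.
dQ/dM = 0.0445.
η = (dQ/dM)·(M/Q) = 0.0445 × (8920/908.940) = 0.437.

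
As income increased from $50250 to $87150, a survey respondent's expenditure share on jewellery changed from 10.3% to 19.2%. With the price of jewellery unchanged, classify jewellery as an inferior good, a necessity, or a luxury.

The budget share rises as income rises, so η > 1.

luxury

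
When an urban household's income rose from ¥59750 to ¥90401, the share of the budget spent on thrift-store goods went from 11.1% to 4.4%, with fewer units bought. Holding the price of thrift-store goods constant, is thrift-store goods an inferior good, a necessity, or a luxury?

Quantity demanded falls as income rises, so η < 0.

inferior good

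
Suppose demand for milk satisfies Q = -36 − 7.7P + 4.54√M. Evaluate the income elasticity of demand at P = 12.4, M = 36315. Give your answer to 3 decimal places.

At P = 12.4, M = 36315: Q = 733.685.
Holding P constant, ∂Q/∂M = 4.54/(2√M) = 0.0119119.
η_M = (∂Q/∂M)·(M/Q) = 0.0119119 × (36315/733.685) = 0.590.

0.590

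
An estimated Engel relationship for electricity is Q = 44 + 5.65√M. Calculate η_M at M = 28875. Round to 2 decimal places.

0.48

At M = 28875: Q = 1004.084.
dQ/dM = 5.65/(2√M) = 0.0166248 at this income.
η = (dQ/dM)·(M/Q) = 0.0166248 × (28875/1004.084) = 0.48.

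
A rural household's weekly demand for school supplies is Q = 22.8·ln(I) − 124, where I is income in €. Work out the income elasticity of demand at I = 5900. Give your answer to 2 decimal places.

At I = 5900: Q = 73.966.
dQ/dI = 22.8/I = 0.00386441 at this income.
η = (dQ/dI)·(I/Q) = 0.00386441 × (5900/73.966) = 0.31.

0.31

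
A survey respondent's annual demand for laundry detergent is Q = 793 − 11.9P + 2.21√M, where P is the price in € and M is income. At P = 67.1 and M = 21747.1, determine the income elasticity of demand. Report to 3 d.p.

At P = 67.1, M = 21747.1: Q = 320.416.
Holding P constant, ∂Q/∂M = 2.21/(2√M) = 0.0074931.
η_M = (∂Q/∂M)·(M/Q) = 0.0074931 × (21747.1/320.416) = 0.509.

0.509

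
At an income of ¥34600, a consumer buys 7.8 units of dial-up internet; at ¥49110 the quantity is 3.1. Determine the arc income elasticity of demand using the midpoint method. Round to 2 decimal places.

ΔQ = 3.1 − 7.8 = -4.7; midpoint Q̄ = (7.8 + 3.1)/2 = 5.45.
ΔI = 49110 − 34600 = 14510; midpoint Ī = (34600 + 49110)/2 = 41855.
η = (ΔQ/Q̄) ÷ (ΔI/Ī) = (-4.7/5.45) ÷ (14510/41855) = -2.49.

-2.49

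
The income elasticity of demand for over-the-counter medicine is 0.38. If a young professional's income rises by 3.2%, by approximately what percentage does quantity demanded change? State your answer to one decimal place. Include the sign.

%ΔQ ≈ η × %ΔI = 0.38 × 3.2% = 1.2%.

1.2%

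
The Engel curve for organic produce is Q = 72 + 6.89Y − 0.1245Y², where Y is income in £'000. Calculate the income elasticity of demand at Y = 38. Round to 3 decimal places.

-0.634

At Y = 38: Q = 154.0420.
dQ/dY = 6.89 − 0.249Y = -2.57200.
η = (dQ/dY)·(Y/Q) = -2.57200 × (38/154.0420) = -0.634.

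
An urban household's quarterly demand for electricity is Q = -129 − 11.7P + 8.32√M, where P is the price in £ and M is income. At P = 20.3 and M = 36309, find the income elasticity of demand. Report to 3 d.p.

At P = 20.3, M = 36309: Q = 1218.859.
Holding P constant, ∂Q/∂M = 8.32/(2√M) = 0.0218316.
η_M = (∂Q/∂M)·(M/Q) = 0.0218316 × (36309/1218.859) = 0.650.

0.650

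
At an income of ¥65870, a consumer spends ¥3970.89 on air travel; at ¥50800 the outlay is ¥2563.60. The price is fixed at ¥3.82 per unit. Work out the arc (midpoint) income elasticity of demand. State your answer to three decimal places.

1.667

With a constant price, Q₁ = 3970.89/3.82 = 1039.500 and Q₂ = 2563.60/3.82 = 671.099 (equivalently, work directly with expenditure since P cancels).
Midpoint %ΔQ = (2563.60 − 3970.89)/3267.25 = -0.43073; midpoint %ΔI = (50800 − 65870)/58335 = -0.25834.
η = -0.43073 / -0.25834 = 1.667.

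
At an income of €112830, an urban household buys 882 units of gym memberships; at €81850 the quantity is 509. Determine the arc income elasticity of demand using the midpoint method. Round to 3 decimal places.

ΔQ = 509 − 882 = -373; midpoint Q̄ = (882 + 509)/2 = 695.5.
ΔI = 81850 − 112830 = -30980; midpoint Ī = (112830 + 81850)/2 = 97340.
η = (ΔQ/Q̄) ÷ (ΔI/Ī) = (-373/695.5) ÷ (-30980/97340) = 1.685.

1.685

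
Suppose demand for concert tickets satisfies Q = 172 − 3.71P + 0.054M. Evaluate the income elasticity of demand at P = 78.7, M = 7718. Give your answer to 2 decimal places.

At P = 78.7, M = 7718: Q = 296.795.
Holding P constant, ∂Q/∂M = 0.054.
η_M = (∂Q/∂M)·(M/Q) = 0.054 × (7718/296.795) = 1.40.

1.40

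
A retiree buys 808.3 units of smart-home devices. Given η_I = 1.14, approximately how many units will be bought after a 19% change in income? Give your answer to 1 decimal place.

983.4

%ΔQ ≈ η × %ΔI = 1.14 × 19% = 21.66%.
New Q ≈ 808.3 × (1 + 0.2166) = 983.4.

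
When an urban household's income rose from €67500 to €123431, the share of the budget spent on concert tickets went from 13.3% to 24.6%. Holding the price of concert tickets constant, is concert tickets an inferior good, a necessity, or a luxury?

The budget share rises as income rises, so η > 1.

luxury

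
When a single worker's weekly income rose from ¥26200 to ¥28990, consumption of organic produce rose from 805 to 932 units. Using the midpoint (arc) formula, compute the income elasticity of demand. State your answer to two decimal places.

ΔQ = 932 − 805 = 127; midpoint Q̄ = (805 + 932)/2 = 868.5.
ΔI = 28990 − 26200 = 2790; midpoint Ī = (26200 + 28990)/2 = 27595.
η = (ΔQ/Q̄) ÷ (ΔI/Ī) = (127/868.5) ÷ (2790/27595) = 1.45.

1.45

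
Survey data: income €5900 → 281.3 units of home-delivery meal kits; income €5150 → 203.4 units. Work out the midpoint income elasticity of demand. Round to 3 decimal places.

2.368

ΔQ = 203.4 − 281.3 = -77.9; midpoint Q̄ = (281.3 + 203.4)/2 = 242.35.
ΔI = 5150 − 5900 = -750; midpoint Ī = (5900 + 5150)/2 = 5525.
η = (ΔQ/Q̄) ÷ (ΔI/Ī) = (-77.9/242.35) ÷ (-750/5525) = 2.368.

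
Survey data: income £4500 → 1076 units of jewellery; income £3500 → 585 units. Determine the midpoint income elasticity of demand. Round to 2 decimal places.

2.36

ΔQ = 585 − 1076 = -491; midpoint Q̄ = (1076 + 585)/2 = 830.5.
ΔI = 3500 − 4500 = -1000; midpoint Ī = (4500 + 3500)/2 = 4000.
η = (ΔQ/Q̄) ÷ (ΔI/Ī) = (-491/830.5) ÷ (-1000/4000) = 2.36.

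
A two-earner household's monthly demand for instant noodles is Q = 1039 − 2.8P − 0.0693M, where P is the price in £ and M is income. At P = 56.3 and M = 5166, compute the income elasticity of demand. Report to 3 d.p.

At P = 56.3, M = 5166: Q = 523.356.
Holding P constant, ∂Q/∂M = −0.0693.
η_M = (∂Q/∂M)·(M/Q) = -0.0693 × (5166/523.356) = -0.684.

-0.684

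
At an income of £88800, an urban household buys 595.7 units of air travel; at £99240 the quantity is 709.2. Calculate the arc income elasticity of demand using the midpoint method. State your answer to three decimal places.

1.567

ΔQ = 709.2 − 595.7 = 113.5; midpoint Q̄ = (595.7 + 709.2)/2 = 652.45.
ΔI = 99240 − 88800 = 10440; midpoint Ī = (88800 + 99240)/2 = 94020.
η = (ΔQ/Q̄) ÷ (ΔI/Ī) = (113.5/652.45) ÷ (10440/94020) = 1.567.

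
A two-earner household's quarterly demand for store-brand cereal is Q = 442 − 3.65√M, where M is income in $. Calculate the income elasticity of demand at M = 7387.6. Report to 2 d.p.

At M = 7387.6: Q = 128.278.
dQ/dM = -3.65/(2√M) = -0.021233 at this income.
η = (dQ/dM)·(M/Q) = -0.021233 × (7387.6/128.278) = -1.22.

-1.22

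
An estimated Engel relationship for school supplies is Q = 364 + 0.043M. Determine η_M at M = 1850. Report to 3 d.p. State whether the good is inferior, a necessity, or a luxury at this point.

At M = 1850: Q = 443.550.
dQ/dM = 0.043.
η = (dQ/dM)·(M/Q) = 0.043 × (1850/443.550) = 0.179.
Since 0 < η < 1, the good is a necessity.

0.179 (necessity)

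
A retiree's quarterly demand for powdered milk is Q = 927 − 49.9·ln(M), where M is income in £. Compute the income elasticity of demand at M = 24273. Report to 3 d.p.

-0.118

At M = 24273: Q = 423.154.
dQ/dM = -49.9/M = -0.00205578 at this income.
η = (dQ/dM)·(M/Q) = -0.00205578 × (24273/423.154) = -0.118.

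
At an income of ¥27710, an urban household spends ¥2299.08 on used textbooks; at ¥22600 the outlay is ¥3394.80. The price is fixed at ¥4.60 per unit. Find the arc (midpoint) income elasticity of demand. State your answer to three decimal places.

-1.895

With a constant price, Q₁ = 2299.08/4.60 = 499.800 and Q₂ = 3394.80/4.60 = 738.000 (equivalently, work directly with expenditure since P cancels).
Midpoint %ΔQ = (3394.80 − 2299.08)/2846.94 = 0.38488; midpoint %ΔI = (22600 − 27710)/25155 = -0.20314.
η = 0.38488 / -0.20314 = -1.895.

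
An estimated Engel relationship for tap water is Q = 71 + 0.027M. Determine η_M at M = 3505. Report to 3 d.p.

At M = 3505: Q = 165.635.
dQ/dM = 0.027.
η = (dQ/dM)·(M/Q) = 0.027 × (3505/165.635) = 0.571.

0.571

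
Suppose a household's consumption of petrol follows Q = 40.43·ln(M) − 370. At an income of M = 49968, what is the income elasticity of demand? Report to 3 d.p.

0.600

At M = 49968: Q = 67.418.
dQ/dM = 40.43/M = 0.000809118 at this income.
η = (dQ/dM)·(M/Q) = 0.000809118 × (49968/67.418) = 0.600.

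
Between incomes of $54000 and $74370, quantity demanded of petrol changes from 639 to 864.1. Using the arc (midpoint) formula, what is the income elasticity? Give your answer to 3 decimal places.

ΔQ = 864.1 − 639 = 225.1; midpoint Q̄ = (639 + 864.1)/2 = 751.55.
ΔI = 74370 − 54000 = 20370; midpoint Ī = (54000 + 74370)/2 = 64185.
η = (ΔQ/Q̄) ÷ (ΔI/Ī) = (225.1/751.55) ÷ (20370/64185) = 0.944.

0.944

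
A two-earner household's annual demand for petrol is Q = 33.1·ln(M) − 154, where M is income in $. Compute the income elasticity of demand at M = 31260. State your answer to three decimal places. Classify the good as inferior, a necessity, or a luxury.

0.176 (necessity)

At M = 31260: Q = 188.588.
dQ/dM = 33.1/M = 0.00105886 at this income.
η = (dQ/dM)·(M/Q) = 0.00105886 × (31260/188.588) = 0.176.
Since 0 < η < 1, the good is a necessity.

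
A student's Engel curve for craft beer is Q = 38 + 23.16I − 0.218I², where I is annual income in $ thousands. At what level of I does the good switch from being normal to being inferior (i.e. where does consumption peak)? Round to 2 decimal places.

53.12

dQ/dI = 23.16 − 0.436I.
The good is inferior where dQ/dI < 0. Setting dQ/dI = 0 gives I = 23.16 / 0.436 = 53.12.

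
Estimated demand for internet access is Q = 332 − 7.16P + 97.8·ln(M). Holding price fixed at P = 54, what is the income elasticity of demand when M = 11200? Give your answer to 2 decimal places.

At P = 54, M = 11200: Q = 857.215.
Holding P constant, ∂Q/∂M = 97.8/M = 0.00873214.
η_M = (∂Q/∂M)·(M/Q) = 0.00873214 × (11200/857.215) = 0.11.

0.11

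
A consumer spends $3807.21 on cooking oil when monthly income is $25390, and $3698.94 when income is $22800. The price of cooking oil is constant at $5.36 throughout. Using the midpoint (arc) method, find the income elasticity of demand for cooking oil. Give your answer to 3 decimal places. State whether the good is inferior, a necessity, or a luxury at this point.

0.268 (necessity)

With a constant price, Q₁ = 3807.21/5.36 = 710.300 and Q₂ = 3698.94/5.36 = 690.101 (equivalently, work directly with expenditure since P cancels).
Midpoint %ΔQ = (3698.94 − 3807.21)/3753.08 = -0.02885; midpoint %ΔI = (22800 − 25390)/24095 = -0.10749.
η = -0.02885 / -0.10749 = 0.268.
0 < η < 1 ⇒ necessity.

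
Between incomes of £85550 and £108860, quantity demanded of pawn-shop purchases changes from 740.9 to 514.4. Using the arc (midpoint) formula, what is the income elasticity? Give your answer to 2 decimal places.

ΔQ = 514.4 − 740.9 = -226.5; midpoint Q̄ = (740.9 + 514.4)/2 = 627.65.
ΔI = 108860 − 85550 = 23310; midpoint Ī = (85550 + 108860)/2 = 97205.
η = (ΔQ/Q̄) ÷ (ΔI/Ī) = (-226.5/627.65) ÷ (23310/97205) = -1.50.

-1.50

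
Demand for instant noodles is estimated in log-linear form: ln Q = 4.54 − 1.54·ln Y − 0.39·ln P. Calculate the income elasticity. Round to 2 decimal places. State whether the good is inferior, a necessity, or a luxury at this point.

In a log-linear demand, the coefficient on ln Y is the income elasticity.
So η = -1.54.
η < 0 ⇒ inferior good.

-1.54 (inferior good)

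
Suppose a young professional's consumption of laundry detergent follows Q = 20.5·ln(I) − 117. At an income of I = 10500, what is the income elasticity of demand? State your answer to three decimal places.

At I = 10500: Q = 72.812.
dQ/dI = 20.5/I = 0.00195238 at this income.
η = (dQ/dI)·(I/Q) = 0.00195238 × (10500/72.812) = 0.282.

0.282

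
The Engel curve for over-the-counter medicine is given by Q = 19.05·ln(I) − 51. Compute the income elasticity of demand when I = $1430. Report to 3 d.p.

At I = 1430: Q = 87.406.
dQ/dI = 19.05/I = 0.0133217 at this income.
η = (dQ/dI)·(I/Q) = 0.0133217 × (1430/87.406) = 0.218.

0.218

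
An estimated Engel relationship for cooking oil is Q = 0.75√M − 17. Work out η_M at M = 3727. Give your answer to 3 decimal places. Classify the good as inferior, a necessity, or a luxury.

At M = 3727: Q = 28.787.
dQ/dM = 0.75/(2√M) = 0.00614259 at this income.
η = (dQ/dM)·(M/Q) = 0.00614259 × (3727/28.787) = 0.795.
Since 0 < η < 1, the good is a necessity.

0.795 (necessity)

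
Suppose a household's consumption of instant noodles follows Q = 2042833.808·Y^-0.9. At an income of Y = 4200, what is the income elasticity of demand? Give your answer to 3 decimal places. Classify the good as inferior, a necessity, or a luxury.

-0.900 (inferior good)

For Q = A·Y^β the income elasticity is constant and equal to β.
Here β = -0.9, so η = -0.900.
Since η < 0, the good is an inferior good.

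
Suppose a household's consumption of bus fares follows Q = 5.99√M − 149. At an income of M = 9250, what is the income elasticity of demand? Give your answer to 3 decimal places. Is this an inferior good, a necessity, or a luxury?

0.674 (necessity)

At M = 9250: Q = 427.100.
dQ/dM = 5.99/(2√M) = 0.0311405 at this income.
η = (dQ/dM)·(M/Q) = 0.0311405 × (9250/427.100) = 0.674.
Since 0 < η < 1, the good is a necessity.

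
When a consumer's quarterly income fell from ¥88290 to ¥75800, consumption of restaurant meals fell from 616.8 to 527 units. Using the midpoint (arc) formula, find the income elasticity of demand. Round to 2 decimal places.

ΔQ = 527 − 616.8 = -89.8; midpoint Q̄ = (616.8 + 527)/2 = 571.9.
ΔI = 75800 − 88290 = -12490; midpoint Ī = (88290 + 75800)/2 = 82045.
η = (ΔQ/Q̄) ÷ (ΔI/Ī) = (-89.8/571.9) ÷ (-12490/82045) = 1.03.

1.03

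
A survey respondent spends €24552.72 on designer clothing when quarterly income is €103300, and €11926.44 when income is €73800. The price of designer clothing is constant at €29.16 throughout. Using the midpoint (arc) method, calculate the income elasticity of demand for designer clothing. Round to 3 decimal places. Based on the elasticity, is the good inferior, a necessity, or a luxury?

With a constant price, Q₁ = 24552.72/29.16 = 842.000 and Q₂ = 11926.44/29.16 = 409.000 (equivalently, work directly with expenditure since P cancels).
Midpoint %ΔQ = (11926.44 − 24552.72)/18239.58 = -0.69225; midpoint %ΔI = (73800 − 103300)/88550 = -0.33315.
η = -0.69225 / -0.33315 = 2.078.
η > 1 ⇒ luxury.

2.078 (luxury)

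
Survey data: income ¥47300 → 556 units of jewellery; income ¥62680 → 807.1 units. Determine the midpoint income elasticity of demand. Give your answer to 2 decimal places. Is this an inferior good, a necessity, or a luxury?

ΔQ = 807.1 − 556 = 251.1; midpoint Q̄ = (556 + 807.1)/2 = 681.55.
ΔI = 62680 − 47300 = 15380; midpoint Ī = (47300 + 62680)/2 = 54990.
η = (ΔQ/Q̄) ÷ (ΔI/Ī) = (251.1/681.55) ÷ (15380/54990) = 1.32.
η > 1 ⇒ luxury.

1.32 (luxury)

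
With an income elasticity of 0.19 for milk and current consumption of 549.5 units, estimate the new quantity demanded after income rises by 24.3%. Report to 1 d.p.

574.9

%ΔQ ≈ η × %ΔI = 0.19 × 24.3% = 4.617%.
New Q ≈ 549.5 × (1 + 0.04617) = 574.9.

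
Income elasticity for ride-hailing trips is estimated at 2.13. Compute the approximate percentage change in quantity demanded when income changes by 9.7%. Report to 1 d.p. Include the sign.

%ΔQ ≈ η × %ΔI = 2.13 × 9.7% = 20.7%.

20.7%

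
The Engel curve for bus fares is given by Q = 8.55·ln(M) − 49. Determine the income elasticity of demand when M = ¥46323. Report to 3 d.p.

At M = 46323: Q = 42.856.
dQ/dM = 8.55/M = 0.000184574 at this income.
η = (dQ/dM)·(M/Q) = 0.000184574 × (46323/42.856) = 0.200.

0.200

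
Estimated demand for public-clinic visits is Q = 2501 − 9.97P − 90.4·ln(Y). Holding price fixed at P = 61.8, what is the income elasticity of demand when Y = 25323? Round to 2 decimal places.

At P = 61.8, Y = 25323: Q = 968.246.
Holding P constant, ∂Q/∂Y = -90.4/Y = -0.00356988.
η_Y = (∂Q/∂Y)·(Y/Q) = -0.00356988 × (25323/968.246) = -0.09.

-0.09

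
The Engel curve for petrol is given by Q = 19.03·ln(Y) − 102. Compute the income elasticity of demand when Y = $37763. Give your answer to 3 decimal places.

At Y = 37763: Q = 98.559.
dQ/dY = 19.03/Y = 0.000503932 at this income.
η = (dQ/dY)·(Y/Q) = 0.000503932 × (37763/98.559) = 0.193.

0.193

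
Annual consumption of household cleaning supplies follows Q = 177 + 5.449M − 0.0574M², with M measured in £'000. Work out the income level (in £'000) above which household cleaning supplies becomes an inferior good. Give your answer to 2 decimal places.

dQ/dM = 5.449 − 0.1148M.
The good is inferior where dQ/dM < 0. Setting dQ/dM = 0 gives M = 5.449 / 0.1148 = 47.47.

47.47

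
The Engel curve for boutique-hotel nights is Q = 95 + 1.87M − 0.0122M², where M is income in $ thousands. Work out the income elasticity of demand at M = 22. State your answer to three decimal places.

At M = 22: Q = 130.2352.
dQ/dM = 1.87 − 0.0244M = 1.33320.
η = (dQ/dM)·(M/Q) = 1.33320 × (22/130.2352) = 0.225.

0.225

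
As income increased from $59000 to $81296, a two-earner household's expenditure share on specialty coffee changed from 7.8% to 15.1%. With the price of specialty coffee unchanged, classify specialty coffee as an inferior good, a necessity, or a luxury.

luxury

The budget share rises as income rises, so η > 1.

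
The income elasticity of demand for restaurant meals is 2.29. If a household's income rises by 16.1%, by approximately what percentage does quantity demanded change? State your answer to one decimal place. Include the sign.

36.9%

%ΔQ ≈ η × %ΔI = 2.29 × 16.1% = 36.9%.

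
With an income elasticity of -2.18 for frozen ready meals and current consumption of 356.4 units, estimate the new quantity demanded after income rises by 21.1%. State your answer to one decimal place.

192.5

%ΔQ ≈ η × %ΔI = -2.18 × 21.1% = -45.998%.
New Q ≈ 356.4 × (1 − 0.45998) = 192.5.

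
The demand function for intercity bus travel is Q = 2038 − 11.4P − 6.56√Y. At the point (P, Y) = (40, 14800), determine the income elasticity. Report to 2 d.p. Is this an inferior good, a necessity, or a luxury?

-0.51 (inferior good)

At P = 40, Y = 14800: Q = 783.942.
Holding P constant, ∂Q/∂Y = -6.56/(2√Y) = -0.0269614.
η_Y = (∂Q/∂Y)·(Y/Q) = -0.0269614 × (14800/783.942) = -0.51.
Since η < 0, this is an inferior good.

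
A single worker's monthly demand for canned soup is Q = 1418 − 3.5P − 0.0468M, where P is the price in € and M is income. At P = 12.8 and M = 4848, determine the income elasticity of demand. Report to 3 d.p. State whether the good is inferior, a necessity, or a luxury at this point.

-0.198 (inferior good)

At P = 12.8, M = 4848: Q = 1146.314.
Holding P constant, ∂Q/∂M = −0.0468.
η_M = (∂Q/∂M)·(M/Q) = -0.0468 × (4848/1146.314) = -0.198.
Since η < 0, this is an inferior good.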